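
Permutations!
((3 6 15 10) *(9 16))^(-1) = (3 10 15 6)(9 16) = [0, 1, 2, 10, 4, 5, 3, 7, 8, 16, 15, 11, 12, 13, 14, 6, 9]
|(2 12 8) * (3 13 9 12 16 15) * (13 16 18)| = |(2 18 13 9 12 8)(3 16 15)| = 6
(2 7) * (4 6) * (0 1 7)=(0 1 7 2)(4 6)=[1, 7, 0, 3, 6, 5, 4, 2]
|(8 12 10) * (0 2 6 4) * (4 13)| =|(0 2 6 13 4)(8 12 10)| =15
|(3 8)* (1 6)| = 2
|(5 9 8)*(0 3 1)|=3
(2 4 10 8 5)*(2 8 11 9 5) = (2 4 10 11 9 5 8) = [0, 1, 4, 3, 10, 8, 6, 7, 2, 5, 11, 9]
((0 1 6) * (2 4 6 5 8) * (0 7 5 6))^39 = (0 4 2 8 5 7 6 1) = [4, 0, 8, 3, 2, 7, 1, 6, 5]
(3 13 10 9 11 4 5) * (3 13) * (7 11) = (4 5 13 10 9 7 11) = [0, 1, 2, 3, 5, 13, 6, 11, 8, 7, 9, 4, 12, 10]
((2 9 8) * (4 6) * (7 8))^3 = (2 8 7 9)(4 6) = [0, 1, 8, 3, 6, 5, 4, 9, 7, 2]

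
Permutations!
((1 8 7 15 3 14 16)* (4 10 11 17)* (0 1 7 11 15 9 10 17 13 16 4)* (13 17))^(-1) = (0 17 11 8 1)(3 15 10 9 7 16 13 4 14) = [17, 0, 2, 15, 14, 5, 6, 16, 1, 7, 9, 8, 12, 4, 3, 10, 13, 11]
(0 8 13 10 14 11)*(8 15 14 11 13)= (0 15 14 13 10 11)= [15, 1, 2, 3, 4, 5, 6, 7, 8, 9, 11, 0, 12, 10, 13, 14]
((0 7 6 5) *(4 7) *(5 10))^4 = (0 10 7)(4 5 6) = [10, 1, 2, 3, 5, 6, 4, 0, 8, 9, 7]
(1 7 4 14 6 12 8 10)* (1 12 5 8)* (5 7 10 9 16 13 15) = [0, 10, 2, 3, 14, 8, 7, 4, 9, 16, 12, 11, 1, 15, 6, 5, 13] = (1 10 12)(4 14 6 7)(5 8 9 16 13 15)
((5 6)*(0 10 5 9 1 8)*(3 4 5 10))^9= (10)(0 3 4 5 6 9 1 8)= [3, 8, 2, 4, 5, 6, 9, 7, 0, 1, 10]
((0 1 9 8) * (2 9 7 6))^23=(0 7 2 8 1 6 9)=[7, 6, 8, 3, 4, 5, 9, 2, 1, 0]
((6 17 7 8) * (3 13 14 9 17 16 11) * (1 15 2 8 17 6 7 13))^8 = (1 9 8 11 13 15 6 7 3 14 2 16 17) = [0, 9, 16, 14, 4, 5, 7, 3, 11, 8, 10, 13, 12, 15, 2, 6, 17, 1]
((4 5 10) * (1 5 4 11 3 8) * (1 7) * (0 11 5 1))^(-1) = (0 7 8 3 11)(5 10) = [7, 1, 2, 11, 4, 10, 6, 8, 3, 9, 5, 0]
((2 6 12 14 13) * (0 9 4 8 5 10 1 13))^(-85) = (0 14 12 6 2 13 1 10 5 8 4 9) = [14, 10, 13, 3, 9, 8, 2, 7, 4, 0, 5, 11, 6, 1, 12]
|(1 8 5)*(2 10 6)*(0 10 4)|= 15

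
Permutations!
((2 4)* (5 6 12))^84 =[0, 1, 2, 3, 4, 5, 6, 7, 8, 9, 10, 11, 12] =(12)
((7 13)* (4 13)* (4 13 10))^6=(13)=[0, 1, 2, 3, 4, 5, 6, 7, 8, 9, 10, 11, 12, 13]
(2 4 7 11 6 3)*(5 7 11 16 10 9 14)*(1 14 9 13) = [0, 14, 4, 2, 11, 7, 3, 16, 8, 9, 13, 6, 12, 1, 5, 15, 10] = (1 14 5 7 16 10 13)(2 4 11 6 3)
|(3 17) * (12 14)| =|(3 17)(12 14)| =2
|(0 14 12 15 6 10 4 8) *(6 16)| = |(0 14 12 15 16 6 10 4 8)| = 9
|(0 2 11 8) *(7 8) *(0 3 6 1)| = 8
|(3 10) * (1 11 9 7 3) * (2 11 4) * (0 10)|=9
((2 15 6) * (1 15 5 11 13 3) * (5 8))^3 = (1 2 11)(3 6 5)(8 13 15) = [0, 2, 11, 6, 4, 3, 5, 7, 13, 9, 10, 1, 12, 15, 14, 8]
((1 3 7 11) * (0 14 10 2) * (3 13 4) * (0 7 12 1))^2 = (0 10 7)(1 4 12 13 3)(2 11 14) = [10, 4, 11, 1, 12, 5, 6, 0, 8, 9, 7, 14, 13, 3, 2]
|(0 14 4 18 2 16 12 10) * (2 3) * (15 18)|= |(0 14 4 15 18 3 2 16 12 10)|= 10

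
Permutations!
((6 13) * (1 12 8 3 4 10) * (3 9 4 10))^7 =(6 13) =[0, 1, 2, 3, 4, 5, 13, 7, 8, 9, 10, 11, 12, 6]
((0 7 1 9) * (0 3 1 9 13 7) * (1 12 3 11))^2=(1 7 11 13 9)=[0, 7, 2, 3, 4, 5, 6, 11, 8, 1, 10, 13, 12, 9]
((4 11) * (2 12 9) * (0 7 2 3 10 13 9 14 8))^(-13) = [8, 1, 7, 9, 11, 5, 6, 0, 14, 13, 3, 4, 2, 10, 12] = (0 8 14 12 2 7)(3 9 13 10)(4 11)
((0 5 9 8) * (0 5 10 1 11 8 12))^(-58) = (0 9 8 1)(5 11 10 12) = [9, 0, 2, 3, 4, 11, 6, 7, 1, 8, 12, 10, 5]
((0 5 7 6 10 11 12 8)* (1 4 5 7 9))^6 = [8, 5, 2, 3, 9, 1, 7, 0, 12, 4, 6, 10, 11] = (0 8 12 11 10 6 7)(1 5)(4 9)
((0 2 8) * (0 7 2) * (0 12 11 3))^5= (0 12 11 3)(2 7 8)= [12, 1, 7, 0, 4, 5, 6, 8, 2, 9, 10, 3, 11]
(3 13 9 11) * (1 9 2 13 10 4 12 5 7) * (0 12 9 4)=(0 12 5 7 1 4 9 11 3 10)(2 13)=[12, 4, 13, 10, 9, 7, 6, 1, 8, 11, 0, 3, 5, 2]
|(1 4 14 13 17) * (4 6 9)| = |(1 6 9 4 14 13 17)| = 7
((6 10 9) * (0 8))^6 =[0, 1, 2, 3, 4, 5, 6, 7, 8, 9, 10] =(10)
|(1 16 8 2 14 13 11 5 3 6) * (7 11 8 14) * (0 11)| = 12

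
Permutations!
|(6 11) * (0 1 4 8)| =4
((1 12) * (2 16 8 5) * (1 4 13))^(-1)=(1 13 4 12)(2 5 8 16)=[0, 13, 5, 3, 12, 8, 6, 7, 16, 9, 10, 11, 1, 4, 14, 15, 2]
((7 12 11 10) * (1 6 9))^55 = (1 6 9)(7 10 11 12) = [0, 6, 2, 3, 4, 5, 9, 10, 8, 1, 11, 12, 7]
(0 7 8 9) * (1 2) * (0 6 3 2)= (0 7 8 9 6 3 2 1)= [7, 0, 1, 2, 4, 5, 3, 8, 9, 6]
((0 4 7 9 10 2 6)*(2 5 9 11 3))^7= (11)(5 9 10)= [0, 1, 2, 3, 4, 9, 6, 7, 8, 10, 5, 11]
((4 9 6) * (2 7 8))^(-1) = (2 8 7)(4 6 9) = [0, 1, 8, 3, 6, 5, 9, 2, 7, 4]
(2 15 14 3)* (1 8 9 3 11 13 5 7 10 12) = [0, 8, 15, 2, 4, 7, 6, 10, 9, 3, 12, 13, 1, 5, 11, 14] = (1 8 9 3 2 15 14 11 13 5 7 10 12)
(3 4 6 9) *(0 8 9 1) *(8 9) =(0 9 3 4 6 1) =[9, 0, 2, 4, 6, 5, 1, 7, 8, 3]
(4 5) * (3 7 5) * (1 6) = (1 6)(3 7 5 4) = [0, 6, 2, 7, 3, 4, 1, 5]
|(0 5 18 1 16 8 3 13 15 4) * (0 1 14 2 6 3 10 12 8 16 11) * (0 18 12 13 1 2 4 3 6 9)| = |(0 5 12 8 10 13 15 3 1 11 18 14 4 2 9)| = 15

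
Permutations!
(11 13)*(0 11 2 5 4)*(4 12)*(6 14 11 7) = (0 7 6 14 11 13 2 5 12 4) = [7, 1, 5, 3, 0, 12, 14, 6, 8, 9, 10, 13, 4, 2, 11]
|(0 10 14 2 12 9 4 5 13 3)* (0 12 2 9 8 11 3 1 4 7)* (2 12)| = |(0 10 14 9 7)(1 4 5 13)(2 12 8 11 3)| = 20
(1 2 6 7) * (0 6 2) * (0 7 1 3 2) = (0 6 1 7 3 2) = [6, 7, 0, 2, 4, 5, 1, 3]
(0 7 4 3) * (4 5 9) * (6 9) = (0 7 5 6 9 4 3) = [7, 1, 2, 0, 3, 6, 9, 5, 8, 4]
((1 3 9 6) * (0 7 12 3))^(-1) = (0 1 6 9 3 12 7) = [1, 6, 2, 12, 4, 5, 9, 0, 8, 3, 10, 11, 7]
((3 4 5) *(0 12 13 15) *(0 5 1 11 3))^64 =[5, 1, 2, 3, 4, 15, 6, 7, 8, 9, 10, 11, 0, 12, 14, 13] =(0 5 15 13 12)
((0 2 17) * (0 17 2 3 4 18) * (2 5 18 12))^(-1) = (0 18 5 2 12 4 3) = [18, 1, 12, 0, 3, 2, 6, 7, 8, 9, 10, 11, 4, 13, 14, 15, 16, 17, 5]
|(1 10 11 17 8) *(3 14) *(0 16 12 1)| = |(0 16 12 1 10 11 17 8)(3 14)| = 8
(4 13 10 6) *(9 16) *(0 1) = (0 1)(4 13 10 6)(9 16) = [1, 0, 2, 3, 13, 5, 4, 7, 8, 16, 6, 11, 12, 10, 14, 15, 9]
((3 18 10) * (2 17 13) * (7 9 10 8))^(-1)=(2 13 17)(3 10 9 7 8 18)=[0, 1, 13, 10, 4, 5, 6, 8, 18, 7, 9, 11, 12, 17, 14, 15, 16, 2, 3]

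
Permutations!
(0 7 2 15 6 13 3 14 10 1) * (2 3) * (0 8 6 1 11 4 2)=(0 7 3 14 10 11 4 2 15 1 8 6 13)=[7, 8, 15, 14, 2, 5, 13, 3, 6, 9, 11, 4, 12, 0, 10, 1]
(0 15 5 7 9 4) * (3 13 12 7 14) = (0 15 5 14 3 13 12 7 9 4) = [15, 1, 2, 13, 0, 14, 6, 9, 8, 4, 10, 11, 7, 12, 3, 5]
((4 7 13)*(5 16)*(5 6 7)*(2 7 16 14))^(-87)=(2 4)(5 7)(6 16)(13 14)=[0, 1, 4, 3, 2, 7, 16, 5, 8, 9, 10, 11, 12, 14, 13, 15, 6]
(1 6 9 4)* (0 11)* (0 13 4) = (0 11 13 4 1 6 9) = [11, 6, 2, 3, 1, 5, 9, 7, 8, 0, 10, 13, 12, 4]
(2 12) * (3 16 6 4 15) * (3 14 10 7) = (2 12)(3 16 6 4 15 14 10 7) = [0, 1, 12, 16, 15, 5, 4, 3, 8, 9, 7, 11, 2, 13, 10, 14, 6]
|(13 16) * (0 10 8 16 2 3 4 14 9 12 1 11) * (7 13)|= |(0 10 8 16 7 13 2 3 4 14 9 12 1 11)|= 14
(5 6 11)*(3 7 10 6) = (3 7 10 6 11 5) = [0, 1, 2, 7, 4, 3, 11, 10, 8, 9, 6, 5]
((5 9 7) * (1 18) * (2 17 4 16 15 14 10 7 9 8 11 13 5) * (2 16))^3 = [0, 18, 2, 3, 4, 13, 6, 14, 5, 9, 15, 8, 12, 11, 16, 7, 10, 17, 1] = (1 18)(5 13 11 8)(7 14 16 10 15)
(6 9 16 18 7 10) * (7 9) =(6 7 10)(9 16 18) =[0, 1, 2, 3, 4, 5, 7, 10, 8, 16, 6, 11, 12, 13, 14, 15, 18, 17, 9]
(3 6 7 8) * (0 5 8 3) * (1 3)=[5, 3, 2, 6, 4, 8, 7, 1, 0]=(0 5 8)(1 3 6 7)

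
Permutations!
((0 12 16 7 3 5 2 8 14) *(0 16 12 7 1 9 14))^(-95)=(0 7 3 5 2 8)(1 9 14 16)=[7, 9, 8, 5, 4, 2, 6, 3, 0, 14, 10, 11, 12, 13, 16, 15, 1]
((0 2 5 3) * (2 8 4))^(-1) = [3, 1, 4, 5, 8, 2, 6, 7, 0] = (0 3 5 2 4 8)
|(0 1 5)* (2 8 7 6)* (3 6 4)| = |(0 1 5)(2 8 7 4 3 6)| = 6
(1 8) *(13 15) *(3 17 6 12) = (1 8)(3 17 6 12)(13 15) = [0, 8, 2, 17, 4, 5, 12, 7, 1, 9, 10, 11, 3, 15, 14, 13, 16, 6]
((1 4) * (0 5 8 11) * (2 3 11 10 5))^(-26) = [3, 1, 11, 0, 4, 8, 6, 7, 10, 9, 5, 2] = (0 3)(2 11)(5 8 10)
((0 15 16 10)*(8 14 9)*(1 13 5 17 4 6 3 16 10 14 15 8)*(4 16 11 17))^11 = (17)(0 10 15 8) = [10, 1, 2, 3, 4, 5, 6, 7, 0, 9, 15, 11, 12, 13, 14, 8, 16, 17]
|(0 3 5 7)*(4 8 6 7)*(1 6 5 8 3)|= |(0 1 6 7)(3 8 5 4)|= 4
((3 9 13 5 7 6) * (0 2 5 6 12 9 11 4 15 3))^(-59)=(0 9 5 6 12 2 13 7)(3 11 4 15)=[9, 1, 13, 11, 15, 6, 12, 0, 8, 5, 10, 4, 2, 7, 14, 3]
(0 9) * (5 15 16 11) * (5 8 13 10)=[9, 1, 2, 3, 4, 15, 6, 7, 13, 0, 5, 8, 12, 10, 14, 16, 11]=(0 9)(5 15 16 11 8 13 10)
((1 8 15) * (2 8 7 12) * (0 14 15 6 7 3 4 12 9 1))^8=(0 15 14)(1 9 7 6 8 2 12 4 3)=[15, 9, 12, 1, 3, 5, 8, 6, 2, 7, 10, 11, 4, 13, 0, 14]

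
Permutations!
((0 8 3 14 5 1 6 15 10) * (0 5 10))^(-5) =[10, 8, 2, 1, 4, 0, 3, 7, 5, 9, 15, 11, 12, 13, 6, 14] =(0 10 15 14 6 3 1 8 5)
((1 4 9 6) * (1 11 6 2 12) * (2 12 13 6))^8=(13)=[0, 1, 2, 3, 4, 5, 6, 7, 8, 9, 10, 11, 12, 13]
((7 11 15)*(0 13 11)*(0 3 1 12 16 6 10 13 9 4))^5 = (0 4 9)(1 13)(3 10)(6 7)(11 12)(15 16) = [4, 13, 2, 10, 9, 5, 7, 6, 8, 0, 3, 12, 11, 1, 14, 16, 15]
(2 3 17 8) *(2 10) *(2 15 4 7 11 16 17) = [0, 1, 3, 2, 7, 5, 6, 11, 10, 9, 15, 16, 12, 13, 14, 4, 17, 8] = (2 3)(4 7 11 16 17 8 10 15)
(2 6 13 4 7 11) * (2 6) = (4 7 11 6 13) = [0, 1, 2, 3, 7, 5, 13, 11, 8, 9, 10, 6, 12, 4]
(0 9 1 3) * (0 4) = (0 9 1 3 4) = [9, 3, 2, 4, 0, 5, 6, 7, 8, 1]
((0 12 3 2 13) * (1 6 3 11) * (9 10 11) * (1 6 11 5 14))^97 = [12, 11, 13, 2, 4, 14, 3, 7, 8, 10, 5, 6, 9, 0, 1] = (0 12 9 10 5 14 1 11 6 3 2 13)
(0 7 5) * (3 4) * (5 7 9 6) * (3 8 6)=[9, 1, 2, 4, 8, 0, 5, 7, 6, 3]=(0 9 3 4 8 6 5)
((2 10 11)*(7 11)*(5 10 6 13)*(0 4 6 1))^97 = [11, 7, 10, 3, 2, 4, 1, 13, 8, 9, 6, 5, 12, 0] = (0 11 5 4 2 10 6 1 7 13)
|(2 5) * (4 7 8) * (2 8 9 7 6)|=10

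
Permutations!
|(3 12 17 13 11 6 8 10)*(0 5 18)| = |(0 5 18)(3 12 17 13 11 6 8 10)| = 24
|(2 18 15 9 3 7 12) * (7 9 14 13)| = 14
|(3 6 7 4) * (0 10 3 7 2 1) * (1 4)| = |(0 10 3 6 2 4 7 1)| = 8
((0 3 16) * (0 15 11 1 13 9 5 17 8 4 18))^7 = (0 9 3 5 16 17 15 8 11 4 1 18 13) = [9, 18, 2, 5, 1, 16, 6, 7, 11, 3, 10, 4, 12, 0, 14, 8, 17, 15, 13]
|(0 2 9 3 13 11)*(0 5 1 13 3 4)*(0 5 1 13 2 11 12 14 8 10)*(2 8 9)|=|(0 11 1 8 10)(4 5 13 12 14 9)|=30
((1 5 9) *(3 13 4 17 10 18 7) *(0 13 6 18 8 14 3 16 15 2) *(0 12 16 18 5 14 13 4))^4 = (18)(0 8 17)(1 5 3)(4 13 10)(6 14 9) = [8, 5, 2, 1, 13, 3, 14, 7, 17, 6, 4, 11, 12, 10, 9, 15, 16, 0, 18]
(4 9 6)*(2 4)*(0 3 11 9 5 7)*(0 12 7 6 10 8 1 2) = (0 3 11 9 10 8 1 2 4 5 6)(7 12) = [3, 2, 4, 11, 5, 6, 0, 12, 1, 10, 8, 9, 7]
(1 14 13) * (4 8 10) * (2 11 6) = (1 14 13)(2 11 6)(4 8 10) = [0, 14, 11, 3, 8, 5, 2, 7, 10, 9, 4, 6, 12, 1, 13]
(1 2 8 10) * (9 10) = (1 2 8 9 10) = [0, 2, 8, 3, 4, 5, 6, 7, 9, 10, 1]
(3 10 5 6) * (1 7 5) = (1 7 5 6 3 10) = [0, 7, 2, 10, 4, 6, 3, 5, 8, 9, 1]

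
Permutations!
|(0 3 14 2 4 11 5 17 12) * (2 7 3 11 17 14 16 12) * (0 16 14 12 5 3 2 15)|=|(0 11 3 14 7 2 4 17 15)(5 12 16)|=9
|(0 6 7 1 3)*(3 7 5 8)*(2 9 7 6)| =|(0 2 9 7 1 6 5 8 3)| =9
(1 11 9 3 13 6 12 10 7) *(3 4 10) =(1 11 9 4 10 7)(3 13 6 12) =[0, 11, 2, 13, 10, 5, 12, 1, 8, 4, 7, 9, 3, 6]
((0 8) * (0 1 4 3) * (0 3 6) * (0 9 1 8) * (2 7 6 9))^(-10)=[0, 9, 6, 3, 1, 5, 7, 2, 8, 4]=(1 9 4)(2 6 7)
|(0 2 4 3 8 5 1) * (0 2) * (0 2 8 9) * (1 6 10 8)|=|(0 2 4 3 9)(5 6 10 8)|=20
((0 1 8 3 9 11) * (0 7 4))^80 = (11) = [0, 1, 2, 3, 4, 5, 6, 7, 8, 9, 10, 11]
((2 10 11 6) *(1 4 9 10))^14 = (11) = [0, 1, 2, 3, 4, 5, 6, 7, 8, 9, 10, 11]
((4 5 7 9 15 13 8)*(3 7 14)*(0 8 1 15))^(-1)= [9, 13, 2, 14, 8, 4, 6, 3, 0, 7, 10, 11, 12, 15, 5, 1]= (0 9 7 3 14 5 4 8)(1 13 15)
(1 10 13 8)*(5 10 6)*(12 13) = (1 6 5 10 12 13 8) = [0, 6, 2, 3, 4, 10, 5, 7, 1, 9, 12, 11, 13, 8]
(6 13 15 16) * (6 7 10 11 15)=(6 13)(7 10 11 15 16)=[0, 1, 2, 3, 4, 5, 13, 10, 8, 9, 11, 15, 12, 6, 14, 16, 7]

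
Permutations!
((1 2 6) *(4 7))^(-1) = (1 6 2)(4 7) = [0, 6, 1, 3, 7, 5, 2, 4]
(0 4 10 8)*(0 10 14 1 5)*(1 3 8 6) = [4, 5, 2, 8, 14, 0, 1, 7, 10, 9, 6, 11, 12, 13, 3] = (0 4 14 3 8 10 6 1 5)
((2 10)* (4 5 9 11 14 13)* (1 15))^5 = [0, 15, 10, 3, 13, 4, 6, 7, 8, 5, 2, 9, 12, 14, 11, 1] = (1 15)(2 10)(4 13 14 11 9 5)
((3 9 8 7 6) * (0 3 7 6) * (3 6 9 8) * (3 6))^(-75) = (0 9)(3 6)(7 8) = [9, 1, 2, 6, 4, 5, 3, 8, 7, 0]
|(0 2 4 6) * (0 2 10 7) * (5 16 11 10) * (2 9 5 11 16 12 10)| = |(16)(0 11 2 4 6 9 5 12 10 7)| = 10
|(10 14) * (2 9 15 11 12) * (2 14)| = 7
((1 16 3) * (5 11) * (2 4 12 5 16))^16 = (16) = [0, 1, 2, 3, 4, 5, 6, 7, 8, 9, 10, 11, 12, 13, 14, 15, 16]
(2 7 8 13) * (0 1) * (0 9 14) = (0 1 9 14)(2 7 8 13) = [1, 9, 7, 3, 4, 5, 6, 8, 13, 14, 10, 11, 12, 2, 0]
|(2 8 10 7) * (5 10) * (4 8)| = |(2 4 8 5 10 7)| = 6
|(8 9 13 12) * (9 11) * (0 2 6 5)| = |(0 2 6 5)(8 11 9 13 12)| = 20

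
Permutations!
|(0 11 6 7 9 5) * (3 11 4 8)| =9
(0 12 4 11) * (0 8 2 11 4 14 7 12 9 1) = (0 9 1)(2 11 8)(7 12 14) = [9, 0, 11, 3, 4, 5, 6, 12, 2, 1, 10, 8, 14, 13, 7]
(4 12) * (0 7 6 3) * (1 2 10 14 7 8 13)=(0 8 13 1 2 10 14 7 6 3)(4 12)=[8, 2, 10, 0, 12, 5, 3, 6, 13, 9, 14, 11, 4, 1, 7]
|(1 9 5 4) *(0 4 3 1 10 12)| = |(0 4 10 12)(1 9 5 3)| = 4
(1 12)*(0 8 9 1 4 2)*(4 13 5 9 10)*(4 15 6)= (0 8 10 15 6 4 2)(1 12 13 5 9)= [8, 12, 0, 3, 2, 9, 4, 7, 10, 1, 15, 11, 13, 5, 14, 6]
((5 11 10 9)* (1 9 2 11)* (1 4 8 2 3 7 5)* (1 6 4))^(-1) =(1 5 7 3 10 11 2 8 4 6 9) =[0, 5, 8, 10, 6, 7, 9, 3, 4, 1, 11, 2]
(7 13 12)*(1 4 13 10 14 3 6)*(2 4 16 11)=[0, 16, 4, 6, 13, 5, 1, 10, 8, 9, 14, 2, 7, 12, 3, 15, 11]=(1 16 11 2 4 13 12 7 10 14 3 6)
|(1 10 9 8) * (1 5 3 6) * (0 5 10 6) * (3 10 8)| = |(0 5 10 9 3)(1 6)| = 10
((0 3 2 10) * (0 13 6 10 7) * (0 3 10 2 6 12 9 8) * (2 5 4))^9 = (0 12)(2 6)(3 4)(5 7)(8 13)(9 10) = [12, 1, 6, 4, 3, 7, 2, 5, 13, 10, 9, 11, 0, 8]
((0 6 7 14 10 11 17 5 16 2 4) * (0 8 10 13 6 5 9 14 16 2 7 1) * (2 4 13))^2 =[4, 5, 6, 3, 10, 8, 0, 7, 11, 2, 17, 9, 12, 1, 13, 15, 16, 14] =(0 4 10 17 14 13 1 5 8 11 9 2 6)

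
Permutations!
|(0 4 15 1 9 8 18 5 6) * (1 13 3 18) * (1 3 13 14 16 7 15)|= 36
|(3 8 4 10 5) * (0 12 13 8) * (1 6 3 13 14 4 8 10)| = 21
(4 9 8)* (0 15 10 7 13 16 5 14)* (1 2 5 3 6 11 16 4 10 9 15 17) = [17, 2, 5, 6, 15, 14, 11, 13, 10, 8, 7, 16, 12, 4, 0, 9, 3, 1] = (0 17 1 2 5 14)(3 6 11 16)(4 15 9 8 10 7 13)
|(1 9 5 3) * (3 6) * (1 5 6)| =5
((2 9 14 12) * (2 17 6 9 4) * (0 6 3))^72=(0 9 12 3 6 14 17)=[9, 1, 2, 6, 4, 5, 14, 7, 8, 12, 10, 11, 3, 13, 17, 15, 16, 0]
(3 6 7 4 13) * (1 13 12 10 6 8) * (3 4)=(1 13 4 12 10 6 7 3 8)=[0, 13, 2, 8, 12, 5, 7, 3, 1, 9, 6, 11, 10, 4]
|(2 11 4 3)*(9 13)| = 4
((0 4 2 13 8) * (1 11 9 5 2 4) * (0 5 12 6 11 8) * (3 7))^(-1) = (0 13 2 5 8 1)(3 7)(6 12 9 11) = [13, 0, 5, 7, 4, 8, 12, 3, 1, 11, 10, 6, 9, 2]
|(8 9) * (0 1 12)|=|(0 1 12)(8 9)|=6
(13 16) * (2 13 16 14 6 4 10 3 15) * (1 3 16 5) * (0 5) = (0 5 1 3 15 2 13 14 6 4 10 16) = [5, 3, 13, 15, 10, 1, 4, 7, 8, 9, 16, 11, 12, 14, 6, 2, 0]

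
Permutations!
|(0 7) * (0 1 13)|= 4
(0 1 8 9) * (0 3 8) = (0 1)(3 8 9) = [1, 0, 2, 8, 4, 5, 6, 7, 9, 3]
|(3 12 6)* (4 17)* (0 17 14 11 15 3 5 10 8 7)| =13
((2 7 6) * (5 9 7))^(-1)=(2 6 7 9 5)=[0, 1, 6, 3, 4, 2, 7, 9, 8, 5]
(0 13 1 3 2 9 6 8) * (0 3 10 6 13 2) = (0 2 9 13 1 10 6 8 3) = [2, 10, 9, 0, 4, 5, 8, 7, 3, 13, 6, 11, 12, 1]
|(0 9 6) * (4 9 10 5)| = 6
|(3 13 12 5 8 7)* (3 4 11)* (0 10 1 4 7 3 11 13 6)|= |(0 10 1 4 13 12 5 8 3 6)|= 10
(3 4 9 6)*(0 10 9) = [10, 1, 2, 4, 0, 5, 3, 7, 8, 6, 9] = (0 10 9 6 3 4)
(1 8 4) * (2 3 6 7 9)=(1 8 4)(2 3 6 7 9)=[0, 8, 3, 6, 1, 5, 7, 9, 4, 2]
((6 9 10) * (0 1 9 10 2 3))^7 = (0 9 3 1 2)(6 10) = [9, 2, 0, 1, 4, 5, 10, 7, 8, 3, 6]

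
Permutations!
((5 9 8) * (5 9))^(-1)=(8 9)=[0, 1, 2, 3, 4, 5, 6, 7, 9, 8]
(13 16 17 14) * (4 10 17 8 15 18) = (4 10 17 14 13 16 8 15 18) = [0, 1, 2, 3, 10, 5, 6, 7, 15, 9, 17, 11, 12, 16, 13, 18, 8, 14, 4]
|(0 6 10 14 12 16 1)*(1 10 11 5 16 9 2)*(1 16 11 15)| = 12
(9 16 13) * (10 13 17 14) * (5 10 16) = (5 10 13 9)(14 16 17) = [0, 1, 2, 3, 4, 10, 6, 7, 8, 5, 13, 11, 12, 9, 16, 15, 17, 14]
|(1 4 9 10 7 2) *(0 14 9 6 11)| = 10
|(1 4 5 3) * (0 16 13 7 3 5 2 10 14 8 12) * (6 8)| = 13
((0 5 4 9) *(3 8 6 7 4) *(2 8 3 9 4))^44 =(0 9 5) =[9, 1, 2, 3, 4, 0, 6, 7, 8, 5]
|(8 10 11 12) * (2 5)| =|(2 5)(8 10 11 12)| =4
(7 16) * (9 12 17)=(7 16)(9 12 17)=[0, 1, 2, 3, 4, 5, 6, 16, 8, 12, 10, 11, 17, 13, 14, 15, 7, 9]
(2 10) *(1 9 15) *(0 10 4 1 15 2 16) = (0 10 16)(1 9 2 4) = [10, 9, 4, 3, 1, 5, 6, 7, 8, 2, 16, 11, 12, 13, 14, 15, 0]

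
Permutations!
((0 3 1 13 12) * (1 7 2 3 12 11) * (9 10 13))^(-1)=(0 12)(1 11 13 10 9)(2 7 3)=[12, 11, 7, 2, 4, 5, 6, 3, 8, 1, 9, 13, 0, 10]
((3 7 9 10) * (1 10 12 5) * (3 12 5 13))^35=(1 13 9 10 3 5 12 7)=[0, 13, 2, 5, 4, 12, 6, 1, 8, 10, 3, 11, 7, 9]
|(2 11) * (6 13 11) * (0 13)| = |(0 13 11 2 6)| = 5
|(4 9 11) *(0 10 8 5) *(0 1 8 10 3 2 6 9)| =|(0 3 2 6 9 11 4)(1 8 5)| =21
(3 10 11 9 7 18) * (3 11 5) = (3 10 5)(7 18 11 9) = [0, 1, 2, 10, 4, 3, 6, 18, 8, 7, 5, 9, 12, 13, 14, 15, 16, 17, 11]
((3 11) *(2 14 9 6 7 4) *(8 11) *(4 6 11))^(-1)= (2 4 8 3 11 9 14)(6 7)= [0, 1, 4, 11, 8, 5, 7, 6, 3, 14, 10, 9, 12, 13, 2]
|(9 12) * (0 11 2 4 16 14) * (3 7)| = 6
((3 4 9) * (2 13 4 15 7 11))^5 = [0, 1, 15, 13, 11, 5, 6, 9, 8, 2, 10, 3, 12, 7, 14, 4] = (2 15 4 11 3 13 7 9)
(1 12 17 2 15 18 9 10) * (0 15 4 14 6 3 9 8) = [15, 12, 4, 9, 14, 5, 3, 7, 0, 10, 1, 11, 17, 13, 6, 18, 16, 2, 8] = (0 15 18 8)(1 12 17 2 4 14 6 3 9 10)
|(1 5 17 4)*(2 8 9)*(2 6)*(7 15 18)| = 12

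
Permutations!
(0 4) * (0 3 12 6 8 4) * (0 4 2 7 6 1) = [4, 0, 7, 12, 3, 5, 8, 6, 2, 9, 10, 11, 1] = (0 4 3 12 1)(2 7 6 8)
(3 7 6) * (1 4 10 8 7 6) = (1 4 10 8 7)(3 6) = [0, 4, 2, 6, 10, 5, 3, 1, 7, 9, 8]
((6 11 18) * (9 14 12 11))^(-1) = (6 18 11 12 14 9) = [0, 1, 2, 3, 4, 5, 18, 7, 8, 6, 10, 12, 14, 13, 9, 15, 16, 17, 11]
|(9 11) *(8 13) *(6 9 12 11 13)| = |(6 9 13 8)(11 12)| = 4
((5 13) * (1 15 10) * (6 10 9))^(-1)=(1 10 6 9 15)(5 13)=[0, 10, 2, 3, 4, 13, 9, 7, 8, 15, 6, 11, 12, 5, 14, 1]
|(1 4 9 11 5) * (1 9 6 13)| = 12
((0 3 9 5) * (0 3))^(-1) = (3 5 9) = [0, 1, 2, 5, 4, 9, 6, 7, 8, 3]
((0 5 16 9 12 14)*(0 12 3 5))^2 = [0, 1, 2, 16, 4, 9, 6, 7, 8, 5, 10, 11, 12, 13, 14, 15, 3] = (3 16)(5 9)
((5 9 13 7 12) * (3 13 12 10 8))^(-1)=[0, 1, 2, 8, 4, 12, 6, 13, 10, 5, 7, 11, 9, 3]=(3 8 10 7 13)(5 12 9)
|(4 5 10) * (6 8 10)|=|(4 5 6 8 10)|=5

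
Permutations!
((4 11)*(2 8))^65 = [0, 1, 8, 3, 11, 5, 6, 7, 2, 9, 10, 4] = (2 8)(4 11)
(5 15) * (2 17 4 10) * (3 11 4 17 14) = (17)(2 14 3 11 4 10)(5 15) = [0, 1, 14, 11, 10, 15, 6, 7, 8, 9, 2, 4, 12, 13, 3, 5, 16, 17]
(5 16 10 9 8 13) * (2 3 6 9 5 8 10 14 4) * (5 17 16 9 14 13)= (2 3 6 14 4)(5 9 10 17 16 13 8)= [0, 1, 3, 6, 2, 9, 14, 7, 5, 10, 17, 11, 12, 8, 4, 15, 13, 16]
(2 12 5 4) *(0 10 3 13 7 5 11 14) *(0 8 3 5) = (0 10 5 4 2 12 11 14 8 3 13 7) = [10, 1, 12, 13, 2, 4, 6, 0, 3, 9, 5, 14, 11, 7, 8]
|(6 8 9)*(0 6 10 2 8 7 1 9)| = |(0 6 7 1 9 10 2 8)| = 8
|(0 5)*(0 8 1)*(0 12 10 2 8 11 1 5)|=|(1 12 10 2 8 5 11)|=7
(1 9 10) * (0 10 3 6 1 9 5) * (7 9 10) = (10)(0 7 9 3 6 1 5) = [7, 5, 2, 6, 4, 0, 1, 9, 8, 3, 10]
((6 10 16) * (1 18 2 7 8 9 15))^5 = (1 9 7 18 15 8 2)(6 16 10) = [0, 9, 1, 3, 4, 5, 16, 18, 2, 7, 6, 11, 12, 13, 14, 8, 10, 17, 15]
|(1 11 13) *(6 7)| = 6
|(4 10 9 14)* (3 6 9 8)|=7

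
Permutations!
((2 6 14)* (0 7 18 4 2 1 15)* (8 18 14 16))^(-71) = (0 15 1 14 7)(2 6 16 8 18 4) = [15, 14, 6, 3, 2, 5, 16, 0, 18, 9, 10, 11, 12, 13, 7, 1, 8, 17, 4]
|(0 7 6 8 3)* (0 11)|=|(0 7 6 8 3 11)|=6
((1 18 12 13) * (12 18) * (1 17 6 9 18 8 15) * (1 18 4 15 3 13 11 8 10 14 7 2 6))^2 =(1 11 3 17 12 8 13)(2 9 15 10 7 6 4 18 14) =[0, 11, 9, 17, 18, 5, 4, 6, 13, 15, 7, 3, 8, 1, 2, 10, 16, 12, 14]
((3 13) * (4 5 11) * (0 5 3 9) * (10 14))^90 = [9, 1, 2, 4, 11, 0, 6, 7, 8, 13, 10, 5, 12, 3, 14] = (14)(0 9 13 3 4 11 5)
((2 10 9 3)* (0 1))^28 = [0, 1, 2, 3, 4, 5, 6, 7, 8, 9, 10] = (10)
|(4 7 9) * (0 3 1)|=|(0 3 1)(4 7 9)|=3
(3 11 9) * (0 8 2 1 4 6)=[8, 4, 1, 11, 6, 5, 0, 7, 2, 3, 10, 9]=(0 8 2 1 4 6)(3 11 9)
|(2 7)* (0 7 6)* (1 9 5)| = |(0 7 2 6)(1 9 5)| = 12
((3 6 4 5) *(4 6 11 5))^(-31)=(3 5 11)=[0, 1, 2, 5, 4, 11, 6, 7, 8, 9, 10, 3]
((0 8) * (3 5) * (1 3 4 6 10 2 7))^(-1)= (0 8)(1 7 2 10 6 4 5 3)= [8, 7, 10, 1, 5, 3, 4, 2, 0, 9, 6]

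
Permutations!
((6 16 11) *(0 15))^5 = [15, 1, 2, 3, 4, 5, 11, 7, 8, 9, 10, 16, 12, 13, 14, 0, 6] = (0 15)(6 11 16)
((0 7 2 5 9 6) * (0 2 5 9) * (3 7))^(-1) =[5, 1, 6, 0, 4, 7, 9, 3, 8, 2] =(0 5 7 3)(2 6 9)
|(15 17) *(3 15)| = |(3 15 17)| = 3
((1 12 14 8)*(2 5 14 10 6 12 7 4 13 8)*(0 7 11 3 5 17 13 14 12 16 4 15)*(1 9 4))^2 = (0 15 7)(1 3 12 6)(2 13 9 14 17 8 4)(5 10 16 11) = [15, 3, 13, 12, 2, 10, 1, 0, 4, 14, 16, 5, 6, 9, 17, 7, 11, 8]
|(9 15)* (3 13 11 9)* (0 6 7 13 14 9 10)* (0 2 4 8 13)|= 12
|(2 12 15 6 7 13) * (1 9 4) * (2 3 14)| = 24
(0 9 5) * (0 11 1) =(0 9 5 11 1) =[9, 0, 2, 3, 4, 11, 6, 7, 8, 5, 10, 1]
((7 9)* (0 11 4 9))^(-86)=(0 7 9 4 11)=[7, 1, 2, 3, 11, 5, 6, 9, 8, 4, 10, 0]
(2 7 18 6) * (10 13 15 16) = (2 7 18 6)(10 13 15 16) = [0, 1, 7, 3, 4, 5, 2, 18, 8, 9, 13, 11, 12, 15, 14, 16, 10, 17, 6]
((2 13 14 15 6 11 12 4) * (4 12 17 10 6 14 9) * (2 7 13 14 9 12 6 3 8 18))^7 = (2 12 18 13 8 7 3 4 10 9 17 15 11 14 6) = [0, 1, 12, 4, 10, 5, 2, 3, 7, 17, 9, 14, 18, 8, 6, 11, 16, 15, 13]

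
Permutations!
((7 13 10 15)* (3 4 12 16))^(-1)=(3 16 12 4)(7 15 10 13)=[0, 1, 2, 16, 3, 5, 6, 15, 8, 9, 13, 11, 4, 7, 14, 10, 12]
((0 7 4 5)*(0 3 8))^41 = (0 8 3 5 4 7) = [8, 1, 2, 5, 7, 4, 6, 0, 3]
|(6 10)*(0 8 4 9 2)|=|(0 8 4 9 2)(6 10)|=10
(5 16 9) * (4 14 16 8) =[0, 1, 2, 3, 14, 8, 6, 7, 4, 5, 10, 11, 12, 13, 16, 15, 9] =(4 14 16 9 5 8)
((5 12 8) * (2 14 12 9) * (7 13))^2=(2 12 5)(8 9 14)=[0, 1, 12, 3, 4, 2, 6, 7, 9, 14, 10, 11, 5, 13, 8]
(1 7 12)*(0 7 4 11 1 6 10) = (0 7 12 6 10)(1 4 11) = [7, 4, 2, 3, 11, 5, 10, 12, 8, 9, 0, 1, 6]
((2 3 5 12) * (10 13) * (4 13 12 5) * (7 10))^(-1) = (2 12 10 7 13 4 3) = [0, 1, 12, 2, 3, 5, 6, 13, 8, 9, 7, 11, 10, 4]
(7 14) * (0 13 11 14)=[13, 1, 2, 3, 4, 5, 6, 0, 8, 9, 10, 14, 12, 11, 7]=(0 13 11 14 7)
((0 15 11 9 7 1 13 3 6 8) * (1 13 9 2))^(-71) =[7, 8, 6, 2, 4, 5, 1, 15, 9, 0, 10, 3, 12, 11, 14, 13] =(0 7 15 13 11 3 2 6 1 8 9)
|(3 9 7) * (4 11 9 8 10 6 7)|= |(3 8 10 6 7)(4 11 9)|= 15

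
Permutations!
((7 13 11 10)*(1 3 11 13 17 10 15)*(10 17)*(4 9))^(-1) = [0, 15, 2, 1, 9, 5, 6, 10, 8, 4, 7, 3, 12, 13, 14, 11, 16, 17] = (17)(1 15 11 3)(4 9)(7 10)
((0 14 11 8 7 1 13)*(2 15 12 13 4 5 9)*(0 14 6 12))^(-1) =(0 15 2 9 5 4 1 7 8 11 14 13 12 6) =[15, 7, 9, 3, 1, 4, 0, 8, 11, 5, 10, 14, 6, 12, 13, 2]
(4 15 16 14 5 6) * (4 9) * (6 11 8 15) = (4 6 9)(5 11 8 15 16 14) = [0, 1, 2, 3, 6, 11, 9, 7, 15, 4, 10, 8, 12, 13, 5, 16, 14]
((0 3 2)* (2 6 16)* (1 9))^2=(0 6 2 3 16)=[6, 1, 3, 16, 4, 5, 2, 7, 8, 9, 10, 11, 12, 13, 14, 15, 0]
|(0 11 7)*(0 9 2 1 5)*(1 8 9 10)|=|(0 11 7 10 1 5)(2 8 9)|=6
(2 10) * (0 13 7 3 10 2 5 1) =[13, 0, 2, 10, 4, 1, 6, 3, 8, 9, 5, 11, 12, 7] =(0 13 7 3 10 5 1)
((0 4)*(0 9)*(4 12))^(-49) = (0 9 4 12) = [9, 1, 2, 3, 12, 5, 6, 7, 8, 4, 10, 11, 0]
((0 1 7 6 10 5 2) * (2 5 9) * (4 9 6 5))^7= (6 10)= [0, 1, 2, 3, 4, 5, 10, 7, 8, 9, 6]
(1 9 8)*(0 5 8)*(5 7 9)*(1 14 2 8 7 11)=(0 11 1 5 7 9)(2 8 14)=[11, 5, 8, 3, 4, 7, 6, 9, 14, 0, 10, 1, 12, 13, 2]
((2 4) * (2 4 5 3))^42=(5)=[0, 1, 2, 3, 4, 5]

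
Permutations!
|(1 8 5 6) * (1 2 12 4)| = 7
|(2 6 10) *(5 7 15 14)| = |(2 6 10)(5 7 15 14)| = 12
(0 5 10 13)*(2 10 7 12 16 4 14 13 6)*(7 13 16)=(0 5 13)(2 10 6)(4 14 16)(7 12)=[5, 1, 10, 3, 14, 13, 2, 12, 8, 9, 6, 11, 7, 0, 16, 15, 4]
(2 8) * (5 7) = [0, 1, 8, 3, 4, 7, 6, 5, 2] = (2 8)(5 7)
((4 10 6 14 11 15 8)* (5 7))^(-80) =(4 11 10 15 6 8 14) =[0, 1, 2, 3, 11, 5, 8, 7, 14, 9, 15, 10, 12, 13, 4, 6]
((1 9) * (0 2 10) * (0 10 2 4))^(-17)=(10)(0 4)(1 9)=[4, 9, 2, 3, 0, 5, 6, 7, 8, 1, 10]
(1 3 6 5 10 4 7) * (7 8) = (1 3 6 5 10 4 8 7) = [0, 3, 2, 6, 8, 10, 5, 1, 7, 9, 4]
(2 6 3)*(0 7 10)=(0 7 10)(2 6 3)=[7, 1, 6, 2, 4, 5, 3, 10, 8, 9, 0]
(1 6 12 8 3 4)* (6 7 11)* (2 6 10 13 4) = (1 7 11 10 13 4)(2 6 12 8 3) = [0, 7, 6, 2, 1, 5, 12, 11, 3, 9, 13, 10, 8, 4]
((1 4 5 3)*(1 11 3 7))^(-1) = (1 7 5 4)(3 11) = [0, 7, 2, 11, 1, 4, 6, 5, 8, 9, 10, 3]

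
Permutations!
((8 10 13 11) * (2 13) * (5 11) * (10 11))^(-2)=(2 5)(10 13)=[0, 1, 5, 3, 4, 2, 6, 7, 8, 9, 13, 11, 12, 10]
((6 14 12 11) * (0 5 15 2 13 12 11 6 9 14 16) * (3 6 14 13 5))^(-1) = (0 16 6 3)(2 15 5)(9 11 14 12 13) = [16, 1, 15, 0, 4, 2, 3, 7, 8, 11, 10, 14, 13, 9, 12, 5, 6]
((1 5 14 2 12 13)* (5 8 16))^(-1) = (1 13 12 2 14 5 16 8) = [0, 13, 14, 3, 4, 16, 6, 7, 1, 9, 10, 11, 2, 12, 5, 15, 8]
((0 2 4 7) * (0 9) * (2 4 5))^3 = (0 9 7 4)(2 5) = [9, 1, 5, 3, 0, 2, 6, 4, 8, 7]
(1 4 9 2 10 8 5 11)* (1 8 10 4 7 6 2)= (1 7 6 2 4 9)(5 11 8)= [0, 7, 4, 3, 9, 11, 2, 6, 5, 1, 10, 8]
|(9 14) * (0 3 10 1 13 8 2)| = 14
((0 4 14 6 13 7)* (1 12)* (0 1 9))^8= (0 9 12 1 7 13 6 14 4)= [9, 7, 2, 3, 0, 5, 14, 13, 8, 12, 10, 11, 1, 6, 4]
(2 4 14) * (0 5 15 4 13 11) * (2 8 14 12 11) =(0 5 15 4 12 11)(2 13)(8 14) =[5, 1, 13, 3, 12, 15, 6, 7, 14, 9, 10, 0, 11, 2, 8, 4]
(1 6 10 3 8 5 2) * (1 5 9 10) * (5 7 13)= (1 6)(2 7 13 5)(3 8 9 10)= [0, 6, 7, 8, 4, 2, 1, 13, 9, 10, 3, 11, 12, 5]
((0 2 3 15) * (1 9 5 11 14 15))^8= [15, 3, 0, 2, 4, 9, 6, 7, 8, 1, 10, 5, 12, 13, 11, 14]= (0 15 14 11 5 9 1 3 2)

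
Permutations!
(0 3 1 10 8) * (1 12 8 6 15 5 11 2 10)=[3, 1, 10, 12, 4, 11, 15, 7, 0, 9, 6, 2, 8, 13, 14, 5]=(0 3 12 8)(2 10 6 15 5 11)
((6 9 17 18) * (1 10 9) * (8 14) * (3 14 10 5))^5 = (1 10)(3 17)(5 9)(6 8)(14 18) = [0, 10, 2, 17, 4, 9, 8, 7, 6, 5, 1, 11, 12, 13, 18, 15, 16, 3, 14]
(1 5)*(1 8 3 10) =(1 5 8 3 10) =[0, 5, 2, 10, 4, 8, 6, 7, 3, 9, 1]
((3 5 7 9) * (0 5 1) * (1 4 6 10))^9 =(10) =[0, 1, 2, 3, 4, 5, 6, 7, 8, 9, 10]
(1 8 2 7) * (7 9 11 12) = (1 8 2 9 11 12 7) = [0, 8, 9, 3, 4, 5, 6, 1, 2, 11, 10, 12, 7]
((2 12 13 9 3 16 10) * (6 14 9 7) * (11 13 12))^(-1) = (2 10 16 3 9 14 6 7 13 11) = [0, 1, 10, 9, 4, 5, 7, 13, 8, 14, 16, 2, 12, 11, 6, 15, 3]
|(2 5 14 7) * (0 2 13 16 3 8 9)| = 10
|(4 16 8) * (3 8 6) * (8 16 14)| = |(3 16 6)(4 14 8)| = 3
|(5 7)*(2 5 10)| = 4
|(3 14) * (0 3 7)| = |(0 3 14 7)| = 4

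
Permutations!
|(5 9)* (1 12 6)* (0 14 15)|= 6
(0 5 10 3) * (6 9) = (0 5 10 3)(6 9) = [5, 1, 2, 0, 4, 10, 9, 7, 8, 6, 3]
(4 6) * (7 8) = (4 6)(7 8) = [0, 1, 2, 3, 6, 5, 4, 8, 7]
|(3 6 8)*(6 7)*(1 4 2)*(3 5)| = 15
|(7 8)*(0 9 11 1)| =4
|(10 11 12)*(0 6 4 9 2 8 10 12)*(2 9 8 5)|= |(12)(0 6 4 8 10 11)(2 5)|= 6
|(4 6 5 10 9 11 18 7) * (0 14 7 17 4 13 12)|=|(0 14 7 13 12)(4 6 5 10 9 11 18 17)|=40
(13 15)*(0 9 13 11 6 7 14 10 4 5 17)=(0 9 13 15 11 6 7 14 10 4 5 17)=[9, 1, 2, 3, 5, 17, 7, 14, 8, 13, 4, 6, 12, 15, 10, 11, 16, 0]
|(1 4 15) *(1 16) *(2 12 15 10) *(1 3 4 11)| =14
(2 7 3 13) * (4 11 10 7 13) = (2 13)(3 4 11 10 7) = [0, 1, 13, 4, 11, 5, 6, 3, 8, 9, 7, 10, 12, 2]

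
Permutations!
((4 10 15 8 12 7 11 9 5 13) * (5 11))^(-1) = (4 13 5 7 12 8 15 10)(9 11) = [0, 1, 2, 3, 13, 7, 6, 12, 15, 11, 4, 9, 8, 5, 14, 10]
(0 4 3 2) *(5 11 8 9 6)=(0 4 3 2)(5 11 8 9 6)=[4, 1, 0, 2, 3, 11, 5, 7, 9, 6, 10, 8]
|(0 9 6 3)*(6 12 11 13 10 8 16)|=10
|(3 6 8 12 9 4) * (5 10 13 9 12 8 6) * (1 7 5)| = |(1 7 5 10 13 9 4 3)| = 8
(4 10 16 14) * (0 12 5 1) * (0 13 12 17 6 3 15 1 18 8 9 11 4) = (0 17 6 3 15 1 13 12 5 18 8 9 11 4 10 16 14) = [17, 13, 2, 15, 10, 18, 3, 7, 9, 11, 16, 4, 5, 12, 0, 1, 14, 6, 8]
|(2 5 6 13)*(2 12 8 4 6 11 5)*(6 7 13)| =10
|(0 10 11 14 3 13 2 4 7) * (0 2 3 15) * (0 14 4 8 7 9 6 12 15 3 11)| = |(0 10)(2 8 7)(3 13 11 4 9 6 12 15 14)| = 18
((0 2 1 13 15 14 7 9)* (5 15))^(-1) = [9, 2, 0, 3, 4, 13, 6, 14, 8, 7, 10, 11, 12, 1, 15, 5] = (0 9 7 14 15 5 13 1 2)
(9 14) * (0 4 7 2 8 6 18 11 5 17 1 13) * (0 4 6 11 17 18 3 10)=(0 6 3 10)(1 13 4 7 2 8 11 5 18 17)(9 14)=[6, 13, 8, 10, 7, 18, 3, 2, 11, 14, 0, 5, 12, 4, 9, 15, 16, 1, 17]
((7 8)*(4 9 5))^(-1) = (4 5 9)(7 8) = [0, 1, 2, 3, 5, 9, 6, 8, 7, 4]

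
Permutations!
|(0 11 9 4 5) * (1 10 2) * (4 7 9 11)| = 6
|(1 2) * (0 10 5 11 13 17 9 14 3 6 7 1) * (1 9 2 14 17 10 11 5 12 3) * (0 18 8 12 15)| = |(0 11 13 10 15)(1 14)(2 18 8 12 3 6 7 9 17)| = 90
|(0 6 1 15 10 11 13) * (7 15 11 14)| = 20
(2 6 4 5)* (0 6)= (0 6 4 5 2)= [6, 1, 0, 3, 5, 2, 4]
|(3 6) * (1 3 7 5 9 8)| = |(1 3 6 7 5 9 8)| = 7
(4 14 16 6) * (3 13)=(3 13)(4 14 16 6)=[0, 1, 2, 13, 14, 5, 4, 7, 8, 9, 10, 11, 12, 3, 16, 15, 6]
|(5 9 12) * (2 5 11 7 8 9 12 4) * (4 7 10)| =|(2 5 12 11 10 4)(7 8 9)| =6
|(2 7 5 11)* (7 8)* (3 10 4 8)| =|(2 3 10 4 8 7 5 11)| =8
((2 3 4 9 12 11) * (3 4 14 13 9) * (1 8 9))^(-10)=(14)=[0, 1, 2, 3, 4, 5, 6, 7, 8, 9, 10, 11, 12, 13, 14]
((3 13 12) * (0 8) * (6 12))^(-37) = (0 8)(3 12 6 13) = [8, 1, 2, 12, 4, 5, 13, 7, 0, 9, 10, 11, 6, 3]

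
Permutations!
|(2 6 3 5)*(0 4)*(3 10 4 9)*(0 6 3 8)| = 3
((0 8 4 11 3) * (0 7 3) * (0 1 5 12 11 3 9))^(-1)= (0 9 7 3 4 8)(1 11 12 5)= [9, 11, 2, 4, 8, 1, 6, 3, 0, 7, 10, 12, 5]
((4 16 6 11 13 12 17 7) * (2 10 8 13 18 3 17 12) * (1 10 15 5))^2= [0, 8, 5, 7, 6, 10, 18, 16, 2, 9, 13, 3, 12, 15, 14, 1, 11, 4, 17]= (1 8 2 5 10 13 15)(3 7 16 11)(4 6 18 17)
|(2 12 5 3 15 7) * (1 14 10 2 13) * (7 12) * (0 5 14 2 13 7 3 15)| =10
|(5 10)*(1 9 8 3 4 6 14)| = 14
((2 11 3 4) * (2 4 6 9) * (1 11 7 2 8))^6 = (11) = [0, 1, 2, 3, 4, 5, 6, 7, 8, 9, 10, 11]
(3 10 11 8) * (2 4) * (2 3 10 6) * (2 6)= [0, 1, 4, 2, 3, 5, 6, 7, 10, 9, 11, 8]= (2 4 3)(8 10 11)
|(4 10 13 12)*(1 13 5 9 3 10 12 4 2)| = |(1 13 4 12 2)(3 10 5 9)| = 20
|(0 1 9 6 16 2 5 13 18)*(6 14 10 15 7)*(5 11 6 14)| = |(0 1 9 5 13 18)(2 11 6 16)(7 14 10 15)| = 12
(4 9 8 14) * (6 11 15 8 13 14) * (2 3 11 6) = (2 3 11 15 8)(4 9 13 14) = [0, 1, 3, 11, 9, 5, 6, 7, 2, 13, 10, 15, 12, 14, 4, 8]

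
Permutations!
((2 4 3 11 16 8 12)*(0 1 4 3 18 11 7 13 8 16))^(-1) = (0 11 18 4 1)(2 12 8 13 7 3) = [11, 0, 12, 2, 1, 5, 6, 3, 13, 9, 10, 18, 8, 7, 14, 15, 16, 17, 4]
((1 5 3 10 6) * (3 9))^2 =[0, 9, 2, 6, 4, 3, 5, 7, 8, 10, 1] =(1 9 10)(3 6 5)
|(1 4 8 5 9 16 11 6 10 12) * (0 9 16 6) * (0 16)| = |(0 9 6 10 12 1 4 8 5)(11 16)| = 18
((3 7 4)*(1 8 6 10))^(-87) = (1 8 6 10) = [0, 8, 2, 3, 4, 5, 10, 7, 6, 9, 1]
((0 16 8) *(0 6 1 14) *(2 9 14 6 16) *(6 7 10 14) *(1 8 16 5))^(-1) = [14, 5, 0, 3, 4, 8, 9, 1, 6, 2, 7, 11, 12, 13, 10, 15, 16] = (16)(0 14 10 7 1 5 8 6 9 2)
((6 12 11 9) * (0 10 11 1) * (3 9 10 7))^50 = (0 7 3 9 6 12 1) = [7, 0, 2, 9, 4, 5, 12, 3, 8, 6, 10, 11, 1]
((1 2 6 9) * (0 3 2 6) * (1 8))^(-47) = [3, 6, 0, 2, 4, 5, 9, 7, 1, 8] = (0 3 2)(1 6 9 8)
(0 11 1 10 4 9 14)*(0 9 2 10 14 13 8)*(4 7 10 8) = (0 11 1 14 9 13 4 2 8)(7 10) = [11, 14, 8, 3, 2, 5, 6, 10, 0, 13, 7, 1, 12, 4, 9]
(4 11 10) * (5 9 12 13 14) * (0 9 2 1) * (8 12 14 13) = (0 9 14 5 2 1)(4 11 10)(8 12) = [9, 0, 1, 3, 11, 2, 6, 7, 12, 14, 4, 10, 8, 13, 5]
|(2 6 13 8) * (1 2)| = 5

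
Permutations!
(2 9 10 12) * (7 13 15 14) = (2 9 10 12)(7 13 15 14) = [0, 1, 9, 3, 4, 5, 6, 13, 8, 10, 12, 11, 2, 15, 7, 14]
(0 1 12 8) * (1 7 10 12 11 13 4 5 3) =(0 7 10 12 8)(1 11 13 4 5 3) =[7, 11, 2, 1, 5, 3, 6, 10, 0, 9, 12, 13, 8, 4]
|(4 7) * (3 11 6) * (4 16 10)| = 12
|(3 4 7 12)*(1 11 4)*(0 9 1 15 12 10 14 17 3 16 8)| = |(0 9 1 11 4 7 10 14 17 3 15 12 16 8)| = 14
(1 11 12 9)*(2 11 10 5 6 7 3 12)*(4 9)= (1 10 5 6 7 3 12 4 9)(2 11)= [0, 10, 11, 12, 9, 6, 7, 3, 8, 1, 5, 2, 4]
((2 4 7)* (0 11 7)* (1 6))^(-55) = [0, 6, 2, 3, 4, 5, 1, 7, 8, 9, 10, 11] = (11)(1 6)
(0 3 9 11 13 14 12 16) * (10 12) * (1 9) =[3, 9, 2, 1, 4, 5, 6, 7, 8, 11, 12, 13, 16, 14, 10, 15, 0] =(0 3 1 9 11 13 14 10 12 16)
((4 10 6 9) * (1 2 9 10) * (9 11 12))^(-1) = [0, 4, 1, 3, 9, 5, 10, 7, 8, 12, 6, 2, 11] = (1 4 9 12 11 2)(6 10)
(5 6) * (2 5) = (2 5 6) = [0, 1, 5, 3, 4, 6, 2]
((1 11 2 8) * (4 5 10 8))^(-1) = [0, 8, 11, 3, 2, 4, 6, 7, 10, 9, 5, 1] = (1 8 10 5 4 2 11)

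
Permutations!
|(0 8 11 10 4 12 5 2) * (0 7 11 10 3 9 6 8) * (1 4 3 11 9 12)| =18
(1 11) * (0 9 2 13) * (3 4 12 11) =(0 9 2 13)(1 3 4 12 11) =[9, 3, 13, 4, 12, 5, 6, 7, 8, 2, 10, 1, 11, 0]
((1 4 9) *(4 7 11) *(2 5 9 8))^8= (11)= [0, 1, 2, 3, 4, 5, 6, 7, 8, 9, 10, 11]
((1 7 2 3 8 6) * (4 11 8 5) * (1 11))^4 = (1 5 2)(3 7 4)(6 11 8) = [0, 5, 1, 7, 3, 2, 11, 4, 6, 9, 10, 8]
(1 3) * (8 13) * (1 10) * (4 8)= (1 3 10)(4 8 13)= [0, 3, 2, 10, 8, 5, 6, 7, 13, 9, 1, 11, 12, 4]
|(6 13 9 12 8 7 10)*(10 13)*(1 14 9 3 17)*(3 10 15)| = 12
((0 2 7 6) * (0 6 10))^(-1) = (0 10 7 2) = [10, 1, 0, 3, 4, 5, 6, 2, 8, 9, 7]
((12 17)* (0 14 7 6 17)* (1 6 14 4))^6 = (17) = [0, 1, 2, 3, 4, 5, 6, 7, 8, 9, 10, 11, 12, 13, 14, 15, 16, 17]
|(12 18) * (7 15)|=2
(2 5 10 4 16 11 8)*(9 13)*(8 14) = [0, 1, 5, 3, 16, 10, 6, 7, 2, 13, 4, 14, 12, 9, 8, 15, 11] = (2 5 10 4 16 11 14 8)(9 13)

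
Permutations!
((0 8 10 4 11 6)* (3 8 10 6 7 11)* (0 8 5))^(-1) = (0 5 3 4 10)(6 8)(7 11) = [5, 1, 2, 4, 10, 3, 8, 11, 6, 9, 0, 7]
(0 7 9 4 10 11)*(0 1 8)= (0 7 9 4 10 11 1 8)= [7, 8, 2, 3, 10, 5, 6, 9, 0, 4, 11, 1]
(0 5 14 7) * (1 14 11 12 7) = (0 5 11 12 7)(1 14) = [5, 14, 2, 3, 4, 11, 6, 0, 8, 9, 10, 12, 7, 13, 1]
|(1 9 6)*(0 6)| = |(0 6 1 9)| = 4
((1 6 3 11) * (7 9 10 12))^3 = (1 11 3 6)(7 12 10 9) = [0, 11, 2, 6, 4, 5, 1, 12, 8, 7, 9, 3, 10]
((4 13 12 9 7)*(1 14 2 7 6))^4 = [0, 4, 12, 3, 6, 5, 7, 9, 8, 2, 10, 11, 14, 1, 13] = (1 4 6 7 9 2 12 14 13)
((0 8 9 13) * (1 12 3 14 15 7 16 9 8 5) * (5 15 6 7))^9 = (0 16 14 1)(3 5 13 7)(6 12 15 9) = [16, 0, 2, 5, 4, 13, 12, 3, 8, 6, 10, 11, 15, 7, 1, 9, 14]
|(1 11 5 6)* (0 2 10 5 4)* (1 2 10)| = 8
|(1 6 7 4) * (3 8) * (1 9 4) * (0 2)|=|(0 2)(1 6 7)(3 8)(4 9)|=6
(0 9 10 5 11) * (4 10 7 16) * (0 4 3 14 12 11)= (0 9 7 16 3 14 12 11 4 10 5)= [9, 1, 2, 14, 10, 0, 6, 16, 8, 7, 5, 4, 11, 13, 12, 15, 3]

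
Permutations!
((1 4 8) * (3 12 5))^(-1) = [0, 8, 2, 5, 1, 12, 6, 7, 4, 9, 10, 11, 3] = (1 8 4)(3 5 12)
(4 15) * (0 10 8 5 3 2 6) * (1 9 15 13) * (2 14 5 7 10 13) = (0 13 1 9 15 4 2 6)(3 14 5)(7 10 8) = [13, 9, 6, 14, 2, 3, 0, 10, 7, 15, 8, 11, 12, 1, 5, 4]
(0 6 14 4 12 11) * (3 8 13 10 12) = (0 6 14 4 3 8 13 10 12 11) = [6, 1, 2, 8, 3, 5, 14, 7, 13, 9, 12, 0, 11, 10, 4]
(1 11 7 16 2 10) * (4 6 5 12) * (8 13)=[0, 11, 10, 3, 6, 12, 5, 16, 13, 9, 1, 7, 4, 8, 14, 15, 2]=(1 11 7 16 2 10)(4 6 5 12)(8 13)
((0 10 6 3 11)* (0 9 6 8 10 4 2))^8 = [2, 1, 4, 3, 0, 5, 6, 7, 8, 9, 10, 11] = (11)(0 2 4)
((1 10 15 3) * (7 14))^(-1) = (1 3 15 10)(7 14) = [0, 3, 2, 15, 4, 5, 6, 14, 8, 9, 1, 11, 12, 13, 7, 10]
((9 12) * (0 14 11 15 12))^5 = (0 9 12 15 11 14) = [9, 1, 2, 3, 4, 5, 6, 7, 8, 12, 10, 14, 15, 13, 0, 11]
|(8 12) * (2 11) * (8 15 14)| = 4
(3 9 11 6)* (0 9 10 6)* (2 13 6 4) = (0 9 11)(2 13 6 3 10 4) = [9, 1, 13, 10, 2, 5, 3, 7, 8, 11, 4, 0, 12, 6]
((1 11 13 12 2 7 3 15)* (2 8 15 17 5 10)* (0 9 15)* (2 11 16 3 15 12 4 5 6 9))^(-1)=(0 8 12 9 6 17 3 16 1 15 7 2)(4 13 11 10 5)=[8, 15, 0, 16, 13, 4, 17, 2, 12, 6, 5, 10, 9, 11, 14, 7, 1, 3]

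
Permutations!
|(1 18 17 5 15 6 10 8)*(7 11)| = |(1 18 17 5 15 6 10 8)(7 11)| = 8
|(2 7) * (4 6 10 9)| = |(2 7)(4 6 10 9)| = 4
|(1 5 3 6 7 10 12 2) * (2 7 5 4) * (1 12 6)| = 9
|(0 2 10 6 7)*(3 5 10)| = 7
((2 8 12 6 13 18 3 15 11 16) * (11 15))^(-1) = (2 16 11 3 18 13 6 12 8) = [0, 1, 16, 18, 4, 5, 12, 7, 2, 9, 10, 3, 8, 6, 14, 15, 11, 17, 13]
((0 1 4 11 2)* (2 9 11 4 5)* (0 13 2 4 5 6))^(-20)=[1, 6, 2, 3, 4, 5, 0, 7, 8, 9, 10, 11, 12, 13]=(13)(0 1 6)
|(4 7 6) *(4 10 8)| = 5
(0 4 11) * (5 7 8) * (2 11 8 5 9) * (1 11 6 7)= (0 4 8 9 2 6 7 5 1 11)= [4, 11, 6, 3, 8, 1, 7, 5, 9, 2, 10, 0]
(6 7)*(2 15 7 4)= (2 15 7 6 4)= [0, 1, 15, 3, 2, 5, 4, 6, 8, 9, 10, 11, 12, 13, 14, 7]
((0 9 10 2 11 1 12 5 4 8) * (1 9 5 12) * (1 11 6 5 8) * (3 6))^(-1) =(12)(0 8)(1 4 5 6 3 2 10 9 11) =[8, 4, 10, 2, 5, 6, 3, 7, 0, 11, 9, 1, 12]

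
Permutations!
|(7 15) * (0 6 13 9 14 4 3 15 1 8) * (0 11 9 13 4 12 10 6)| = 12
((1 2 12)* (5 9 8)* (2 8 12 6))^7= (1 5 12 8 9)(2 6)= [0, 5, 6, 3, 4, 12, 2, 7, 9, 1, 10, 11, 8]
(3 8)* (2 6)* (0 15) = [15, 1, 6, 8, 4, 5, 2, 7, 3, 9, 10, 11, 12, 13, 14, 0] = (0 15)(2 6)(3 8)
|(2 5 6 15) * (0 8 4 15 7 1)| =|(0 8 4 15 2 5 6 7 1)| =9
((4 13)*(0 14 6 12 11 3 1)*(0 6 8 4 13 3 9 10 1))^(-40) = [0, 12, 2, 3, 4, 5, 11, 7, 8, 1, 6, 10, 9, 13, 14] = (14)(1 12 9)(6 11 10)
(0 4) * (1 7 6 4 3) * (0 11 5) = (0 3 1 7 6 4 11 5) = [3, 7, 2, 1, 11, 0, 4, 6, 8, 9, 10, 5]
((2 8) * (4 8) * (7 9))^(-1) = (2 8 4)(7 9) = [0, 1, 8, 3, 2, 5, 6, 9, 4, 7]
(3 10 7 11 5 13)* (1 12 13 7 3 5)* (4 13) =(1 12 4 13 5 7 11)(3 10) =[0, 12, 2, 10, 13, 7, 6, 11, 8, 9, 3, 1, 4, 5]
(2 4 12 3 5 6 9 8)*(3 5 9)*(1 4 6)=(1 4 12 5)(2 6 3 9 8)=[0, 4, 6, 9, 12, 1, 3, 7, 2, 8, 10, 11, 5]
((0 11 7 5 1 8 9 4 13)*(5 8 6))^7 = (13)(1 6 5) = [0, 6, 2, 3, 4, 1, 5, 7, 8, 9, 10, 11, 12, 13]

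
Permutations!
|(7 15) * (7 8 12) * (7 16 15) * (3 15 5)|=6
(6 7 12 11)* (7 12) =[0, 1, 2, 3, 4, 5, 12, 7, 8, 9, 10, 6, 11] =(6 12 11)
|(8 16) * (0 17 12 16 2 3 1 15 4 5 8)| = 28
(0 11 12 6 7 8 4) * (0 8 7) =[11, 1, 2, 3, 8, 5, 0, 7, 4, 9, 10, 12, 6] =(0 11 12 6)(4 8)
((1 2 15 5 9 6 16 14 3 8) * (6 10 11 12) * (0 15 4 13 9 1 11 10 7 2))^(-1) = (0 1 5 15)(2 7 9 13 4)(3 14 16 6 12 11 8) = [1, 5, 7, 14, 2, 15, 12, 9, 3, 13, 10, 8, 11, 4, 16, 0, 6]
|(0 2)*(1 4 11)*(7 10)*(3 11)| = |(0 2)(1 4 3 11)(7 10)| = 4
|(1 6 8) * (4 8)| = |(1 6 4 8)| = 4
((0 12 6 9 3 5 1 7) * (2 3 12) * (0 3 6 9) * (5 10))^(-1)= (0 6 2)(1 5 10 3 7)(9 12)= [6, 5, 0, 7, 4, 10, 2, 1, 8, 12, 3, 11, 9]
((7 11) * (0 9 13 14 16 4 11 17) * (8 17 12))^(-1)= (0 17 8 12 7 11 4 16 14 13 9)= [17, 1, 2, 3, 16, 5, 6, 11, 12, 0, 10, 4, 7, 9, 13, 15, 14, 8]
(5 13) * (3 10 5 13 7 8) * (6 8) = (13)(3 10 5 7 6 8) = [0, 1, 2, 10, 4, 7, 8, 6, 3, 9, 5, 11, 12, 13]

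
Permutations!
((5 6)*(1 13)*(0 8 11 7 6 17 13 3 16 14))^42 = [17, 11, 2, 7, 4, 14, 16, 3, 13, 9, 10, 1, 12, 8, 5, 15, 6, 0] = (0 17)(1 11)(3 7)(5 14)(6 16)(8 13)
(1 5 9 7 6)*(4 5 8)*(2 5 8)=(1 2 5 9 7 6)(4 8)=[0, 2, 5, 3, 8, 9, 1, 6, 4, 7]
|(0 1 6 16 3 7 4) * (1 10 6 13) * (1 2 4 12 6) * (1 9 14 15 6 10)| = |(0 1 13 2 4)(3 7 12 10 9 14 15 6 16)| = 45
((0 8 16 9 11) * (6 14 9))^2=(0 16 14 11 8 6 9)=[16, 1, 2, 3, 4, 5, 9, 7, 6, 0, 10, 8, 12, 13, 11, 15, 14]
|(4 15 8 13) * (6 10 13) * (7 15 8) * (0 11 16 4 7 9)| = 11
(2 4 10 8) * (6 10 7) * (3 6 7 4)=(2 3 6 10 8)=[0, 1, 3, 6, 4, 5, 10, 7, 2, 9, 8]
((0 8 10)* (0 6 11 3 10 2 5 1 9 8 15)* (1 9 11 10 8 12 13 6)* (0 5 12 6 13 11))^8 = (0 15 5 9 6 10 1)(2 3 12 8 11) = [15, 0, 3, 12, 4, 9, 10, 7, 11, 6, 1, 2, 8, 13, 14, 5]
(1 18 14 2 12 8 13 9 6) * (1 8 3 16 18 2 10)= (1 2 12 3 16 18 14 10)(6 8 13 9)= [0, 2, 12, 16, 4, 5, 8, 7, 13, 6, 1, 11, 3, 9, 10, 15, 18, 17, 14]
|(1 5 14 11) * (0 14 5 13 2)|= |(0 14 11 1 13 2)|= 6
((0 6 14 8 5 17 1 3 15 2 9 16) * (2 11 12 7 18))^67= (0 8 1 11 18 16 14 17 15 7 9 6 5 3 12 2)= [8, 11, 0, 12, 4, 3, 5, 9, 1, 6, 10, 18, 2, 13, 17, 7, 14, 15, 16]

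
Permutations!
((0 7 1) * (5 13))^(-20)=(13)(0 7 1)=[7, 0, 2, 3, 4, 5, 6, 1, 8, 9, 10, 11, 12, 13]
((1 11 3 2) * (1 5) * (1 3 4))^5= (1 4 11)(2 3 5)= [0, 4, 3, 5, 11, 2, 6, 7, 8, 9, 10, 1]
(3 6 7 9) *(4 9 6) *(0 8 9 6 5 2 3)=(0 8 9)(2 3 4 6 7 5)=[8, 1, 3, 4, 6, 2, 7, 5, 9, 0]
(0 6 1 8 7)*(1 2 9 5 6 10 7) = (0 10 7)(1 8)(2 9 5 6) = [10, 8, 9, 3, 4, 6, 2, 0, 1, 5, 7]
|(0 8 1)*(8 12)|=4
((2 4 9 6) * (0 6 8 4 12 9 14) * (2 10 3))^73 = (0 3 9 14 10 12 4 6 2 8) = [3, 1, 8, 9, 6, 5, 2, 7, 0, 14, 12, 11, 4, 13, 10]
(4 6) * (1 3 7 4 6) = (1 3 7 4) = [0, 3, 2, 7, 1, 5, 6, 4]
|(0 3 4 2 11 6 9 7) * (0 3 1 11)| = 9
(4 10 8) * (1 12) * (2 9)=(1 12)(2 9)(4 10 8)=[0, 12, 9, 3, 10, 5, 6, 7, 4, 2, 8, 11, 1]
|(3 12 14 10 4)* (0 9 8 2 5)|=5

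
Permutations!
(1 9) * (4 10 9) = [0, 4, 2, 3, 10, 5, 6, 7, 8, 1, 9] = (1 4 10 9)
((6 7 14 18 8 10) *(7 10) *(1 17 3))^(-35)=(1 17 3)(6 10)(7 14 18 8)=[0, 17, 2, 1, 4, 5, 10, 14, 7, 9, 6, 11, 12, 13, 18, 15, 16, 3, 8]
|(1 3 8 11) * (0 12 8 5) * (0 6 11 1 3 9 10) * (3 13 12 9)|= 24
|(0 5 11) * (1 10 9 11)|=|(0 5 1 10 9 11)|=6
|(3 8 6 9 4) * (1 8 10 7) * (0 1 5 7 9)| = |(0 1 8 6)(3 10 9 4)(5 7)| = 4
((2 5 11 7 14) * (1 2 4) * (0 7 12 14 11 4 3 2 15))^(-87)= (0 7 11 12 14 3 2 5 4 1 15)= [7, 15, 5, 2, 1, 4, 6, 11, 8, 9, 10, 12, 14, 13, 3, 0]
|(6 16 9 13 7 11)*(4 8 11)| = |(4 8 11 6 16 9 13 7)| = 8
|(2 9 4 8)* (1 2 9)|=6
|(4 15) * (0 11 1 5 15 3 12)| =|(0 11 1 5 15 4 3 12)| =8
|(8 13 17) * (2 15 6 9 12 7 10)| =|(2 15 6 9 12 7 10)(8 13 17)| =21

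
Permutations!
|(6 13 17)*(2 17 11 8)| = 6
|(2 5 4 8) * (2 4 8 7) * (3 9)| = 10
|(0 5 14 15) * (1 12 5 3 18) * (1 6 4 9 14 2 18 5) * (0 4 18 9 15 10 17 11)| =18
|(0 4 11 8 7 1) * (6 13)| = 6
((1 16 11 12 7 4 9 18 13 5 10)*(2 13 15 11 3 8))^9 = (1 16 3 8 2 13 5 10)(4 18 11 7 9 15 12) = [0, 16, 13, 8, 18, 10, 6, 9, 2, 15, 1, 7, 4, 5, 14, 12, 3, 17, 11]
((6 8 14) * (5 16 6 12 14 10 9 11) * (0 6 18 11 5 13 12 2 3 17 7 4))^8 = (0 11 4 18 7 16 17 5 3 9 2 10 14 8 12 6 13) = [11, 1, 10, 9, 18, 3, 13, 16, 12, 2, 14, 4, 6, 0, 8, 15, 17, 5, 7]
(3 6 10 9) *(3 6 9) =(3 9 6 10) =[0, 1, 2, 9, 4, 5, 10, 7, 8, 6, 3]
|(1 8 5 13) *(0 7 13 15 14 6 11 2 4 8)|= 8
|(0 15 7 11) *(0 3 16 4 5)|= 8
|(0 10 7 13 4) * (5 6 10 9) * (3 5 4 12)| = |(0 9 4)(3 5 6 10 7 13 12)| = 21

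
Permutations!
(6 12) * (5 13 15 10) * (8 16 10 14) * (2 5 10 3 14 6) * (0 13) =[13, 1, 5, 14, 4, 0, 12, 7, 16, 9, 10, 11, 2, 15, 8, 6, 3] =(0 13 15 6 12 2 5)(3 14 8 16)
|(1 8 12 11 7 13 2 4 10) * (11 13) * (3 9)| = 14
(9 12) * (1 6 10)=(1 6 10)(9 12)=[0, 6, 2, 3, 4, 5, 10, 7, 8, 12, 1, 11, 9]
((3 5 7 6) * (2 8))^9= (2 8)(3 5 7 6)= [0, 1, 8, 5, 4, 7, 3, 6, 2]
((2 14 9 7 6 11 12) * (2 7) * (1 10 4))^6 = [0, 1, 2, 3, 4, 5, 12, 11, 8, 9, 10, 7, 6, 13, 14] = (14)(6 12)(7 11)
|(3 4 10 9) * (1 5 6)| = |(1 5 6)(3 4 10 9)| = 12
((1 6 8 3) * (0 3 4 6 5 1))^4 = (4 6 8) = [0, 1, 2, 3, 6, 5, 8, 7, 4]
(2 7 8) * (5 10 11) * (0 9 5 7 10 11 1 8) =[9, 8, 10, 3, 4, 11, 6, 0, 2, 5, 1, 7] =(0 9 5 11 7)(1 8 2 10)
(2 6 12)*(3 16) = (2 6 12)(3 16) = [0, 1, 6, 16, 4, 5, 12, 7, 8, 9, 10, 11, 2, 13, 14, 15, 3]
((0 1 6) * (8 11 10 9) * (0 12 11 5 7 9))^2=(0 6 11)(1 12 10)(5 9)(7 8)=[6, 12, 2, 3, 4, 9, 11, 8, 7, 5, 1, 0, 10]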